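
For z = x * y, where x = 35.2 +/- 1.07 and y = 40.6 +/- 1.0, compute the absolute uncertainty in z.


For a product z = x*y, the relative uncertainty is:
uz/z = sqrt((ux/x)^2 + (uy/y)^2)
Relative uncertainties: ux/x = 1.07/35.2 = 0.030398
uy/y = 1.0/40.6 = 0.024631
z = 35.2 * 40.6 = 1429.1
uz = 1429.1 * sqrt(0.030398^2 + 0.024631^2) = 55.913

55.913


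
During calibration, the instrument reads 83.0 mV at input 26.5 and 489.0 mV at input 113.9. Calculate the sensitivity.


Sensitivity = (y2 - y1) / (x2 - x1).
S = (489.0 - 83.0) / (113.9 - 26.5)
S = 406.0 / 87.4
S = 4.6453 mV/unit

4.6453 mV/unit


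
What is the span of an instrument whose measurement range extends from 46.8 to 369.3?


Span = upper range - lower range.
Span = 369.3 - (46.8)
Span = 322.5

322.5


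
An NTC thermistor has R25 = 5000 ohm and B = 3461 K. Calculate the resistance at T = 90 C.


NTC thermistor equation: Rt = R25 * exp(B * (1/T - 1/T25)).
T in Kelvin: 363.15 K, T25 = 298.15 K
1/T - 1/T25 = 1/363.15 - 1/298.15 = -0.00060033
B * (1/T - 1/T25) = 3461 * -0.00060033 = -2.0778
Rt = 5000 * exp(-2.0778) = 626.1 ohm

626.1 ohm


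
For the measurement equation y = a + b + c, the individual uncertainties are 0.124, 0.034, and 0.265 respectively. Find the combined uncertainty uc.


For a sum of independent quantities, uc = sqrt(u1^2 + u2^2 + u3^2).
uc = sqrt(0.124^2 + 0.034^2 + 0.265^2)
uc = sqrt(0.015376 + 0.001156 + 0.070225)
uc = 0.2945

0.2945


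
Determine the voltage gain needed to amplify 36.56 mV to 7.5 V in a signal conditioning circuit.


Gain = Vout / Vin (converting to same units).
G = 7.5 V / 36.56 mV
G = 7500.0 mV / 36.56 mV
G = 205.14

205.14


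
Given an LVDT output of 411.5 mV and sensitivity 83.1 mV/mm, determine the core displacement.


Displacement = Vout / sensitivity.
d = 411.5 / 83.1
d = 4.952 mm

4.952 mm


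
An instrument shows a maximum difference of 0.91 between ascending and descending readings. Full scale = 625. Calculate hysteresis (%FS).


Hysteresis = (max difference / full scale) * 100%.
H = (0.91 / 625) * 100
H = 0.146 %FS

0.146 %FS


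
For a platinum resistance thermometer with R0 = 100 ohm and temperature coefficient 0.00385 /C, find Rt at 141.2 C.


The RTD equation: Rt = R0 * (1 + alpha * T).
Rt = 100 * (1 + 0.00385 * 141.2)
Rt = 100 * (1 + 0.54362)
Rt = 100 * 1.54362
Rt = 154.362 ohm

154.362 ohm


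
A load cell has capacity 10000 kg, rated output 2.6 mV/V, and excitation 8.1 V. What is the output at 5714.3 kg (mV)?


Vout = rated_output * Vex * (load / capacity).
Vout = 2.6 * 8.1 * (5714.3 / 10000)
Vout = 2.6 * 8.1 * 0.57143
Vout = 12.034 mV

12.034 mV


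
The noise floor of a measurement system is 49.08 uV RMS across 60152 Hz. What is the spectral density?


Noise spectral density = Vrms / sqrt(BW).
NSD = 49.08 / sqrt(60152)
NSD = 49.08 / 245.259
NSD = 0.2001 uV/sqrt(Hz)

0.2001 uV/sqrt(Hz)


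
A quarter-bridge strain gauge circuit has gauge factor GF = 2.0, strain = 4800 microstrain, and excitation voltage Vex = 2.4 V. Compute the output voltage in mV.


Quarter bridge output: Vout = (GF * epsilon * Vex) / 4.
Vout = (2.0 * 4800e-6 * 2.4) / 4
Vout = 0.02304 / 4 V
Vout = 0.00576 V = 5.76 mV

5.76 mV


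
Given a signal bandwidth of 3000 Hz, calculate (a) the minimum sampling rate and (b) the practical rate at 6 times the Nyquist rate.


By Nyquist theorem, fs_min = 2 * fmax.
fs_min = 2 * 3000 = 6000 Hz
Practical rate = 6 * fs_min = 6 * 6000 = 36000 Hz

fs_min = 6000 Hz, fs_practical = 36000 Hz


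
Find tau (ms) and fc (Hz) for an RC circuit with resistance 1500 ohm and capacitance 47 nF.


Time constant: tau = R * C.
tau = 1500 * 4.70e-08 = 7.05e-05 s
tau = 0.0705 ms
Cutoff frequency: fc = 1 / (2*pi*R*C).
fc = 1 / (2*pi*7.05e-05) = 2257.52 Hz

tau = 0.0705 ms, fc = 2257.52 Hz


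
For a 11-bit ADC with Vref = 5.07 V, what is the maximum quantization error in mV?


The maximum quantization error is +/- LSB/2.
LSB = Vref / 2^n = 5.07 / 2048 = 0.00247559 V
Max error = LSB / 2 = 0.00247559 / 2 = 0.00123779 V
Max error = 1.2378 mV

1.2378 mV


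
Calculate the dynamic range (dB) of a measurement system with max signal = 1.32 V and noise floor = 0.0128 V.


Dynamic range = 20 * log10(Vmax / Vnoise).
DR = 20 * log10(1.32 / 0.0128)
DR = 20 * log10(103.12)
DR = 40.27 dB

40.27 dB


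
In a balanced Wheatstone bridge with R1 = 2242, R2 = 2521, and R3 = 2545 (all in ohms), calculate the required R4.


At balance: R1*R4 = R2*R3, so R4 = R2*R3/R1.
R4 = 2521 * 2545 / 2242
R4 = 6415945 / 2242
R4 = 2861.71 ohm

2861.71 ohm


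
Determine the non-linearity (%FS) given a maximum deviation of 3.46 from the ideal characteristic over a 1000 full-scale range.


Linearity error = (max deviation / full scale) * 100%.
Linearity = (3.46 / 1000) * 100
Linearity = 0.346 %FS

0.346 %FS


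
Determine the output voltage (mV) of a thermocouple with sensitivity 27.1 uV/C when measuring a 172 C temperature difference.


The thermocouple output V = sensitivity * dT.
V = 27.1 uV/C * 172 C
V = 4661.2 uV
V = 4.661 mV

4.661 mV


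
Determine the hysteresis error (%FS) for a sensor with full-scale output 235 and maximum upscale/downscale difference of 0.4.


Hysteresis = (max difference / full scale) * 100%.
H = (0.4 / 235) * 100
H = 0.17 %FS

0.17 %FS


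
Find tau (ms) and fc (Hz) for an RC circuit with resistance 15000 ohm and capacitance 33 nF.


Time constant: tau = R * C.
tau = 15000 * 3.30e-08 = 0.000495 s
tau = 0.495 ms
Cutoff frequency: fc = 1 / (2*pi*R*C).
fc = 1 / (2*pi*0.000495) = 321.53 Hz

tau = 0.495 ms, fc = 321.53 Hz


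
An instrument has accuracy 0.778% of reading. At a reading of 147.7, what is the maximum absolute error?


Absolute error = (accuracy% / 100) * reading.
Error = (0.778 / 100) * 147.7
Error = 0.00778 * 147.7
Error = 1.1491

1.1491


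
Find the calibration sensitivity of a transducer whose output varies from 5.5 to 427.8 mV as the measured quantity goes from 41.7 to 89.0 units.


Sensitivity = (y2 - y1) / (x2 - x1).
S = (427.8 - 5.5) / (89.0 - 41.7)
S = 422.3 / 47.3
S = 8.9281 mV/unit

8.9281 mV/unit


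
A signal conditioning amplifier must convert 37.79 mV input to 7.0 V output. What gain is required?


Gain = Vout / Vin (converting to same units).
G = 7.0 V / 37.79 mV
G = 7000.0 mV / 37.79 mV
G = 185.23

185.23


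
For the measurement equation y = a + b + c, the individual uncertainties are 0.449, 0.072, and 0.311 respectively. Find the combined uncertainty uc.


For a sum of independent quantities, uc = sqrt(u1^2 + u2^2 + u3^2).
uc = sqrt(0.449^2 + 0.072^2 + 0.311^2)
uc = sqrt(0.201601 + 0.005184 + 0.096721)
uc = 0.5509

0.5509


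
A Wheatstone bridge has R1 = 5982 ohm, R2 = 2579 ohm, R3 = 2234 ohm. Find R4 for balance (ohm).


At balance: R1*R4 = R2*R3, so R4 = R2*R3/R1.
R4 = 2579 * 2234 / 5982
R4 = 5761486 / 5982
R4 = 963.14 ohm

963.14 ohm


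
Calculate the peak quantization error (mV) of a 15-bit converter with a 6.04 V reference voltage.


The maximum quantization error is +/- LSB/2.
LSB = Vref / 2^n = 6.04 / 32768 = 0.00018433 V
Max error = LSB / 2 = 0.00018433 / 2 = 9.216e-05 V
Max error = 0.0922 mV

0.0922 mV


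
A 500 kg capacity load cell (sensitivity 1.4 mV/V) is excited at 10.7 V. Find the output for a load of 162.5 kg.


Vout = rated_output * Vex * (load / capacity).
Vout = 1.4 * 10.7 * (162.5 / 500)
Vout = 1.4 * 10.7 * 0.325
Vout = 4.869 mV

4.869 mV


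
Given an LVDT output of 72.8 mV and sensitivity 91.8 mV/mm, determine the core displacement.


Displacement = Vout / sensitivity.
d = 72.8 / 91.8
d = 0.793 mm

0.793 mm


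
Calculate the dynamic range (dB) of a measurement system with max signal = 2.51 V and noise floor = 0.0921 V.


Dynamic range = 20 * log10(Vmax / Vnoise).
DR = 20 * log10(2.51 / 0.0921)
DR = 20 * log10(27.25)
DR = 28.71 dB

28.71 dB


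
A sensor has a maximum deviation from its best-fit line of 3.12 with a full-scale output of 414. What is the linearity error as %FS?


Linearity error = (max deviation / full scale) * 100%.
Linearity = (3.12 / 414) * 100
Linearity = 0.754 %FS

0.754 %FS


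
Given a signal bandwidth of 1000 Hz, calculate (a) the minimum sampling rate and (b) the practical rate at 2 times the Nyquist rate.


By Nyquist theorem, fs_min = 2 * fmax.
fs_min = 2 * 1000 = 2000 Hz
Practical rate = 2 * fs_min = 2 * 2000 = 4000 Hz

fs_min = 2000 Hz, fs_practical = 4000 Hz


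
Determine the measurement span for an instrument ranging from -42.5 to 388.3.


Span = upper range - lower range.
Span = 388.3 - (-42.5)
Span = 430.8

430.8


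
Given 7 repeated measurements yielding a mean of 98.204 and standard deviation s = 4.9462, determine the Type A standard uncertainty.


The standard uncertainty for Type A evaluation is u = s / sqrt(n).
u = 4.9462 / sqrt(7)
u = 4.9462 / 2.6458
u = 1.8695

1.8695


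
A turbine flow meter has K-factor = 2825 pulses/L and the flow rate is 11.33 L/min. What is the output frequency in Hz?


Frequency = K * Q / 60 (converting L/min to L/s).
f = 2825 * 11.33 / 60
f = 32007.25 / 60
f = 533.45 Hz

533.45 Hz


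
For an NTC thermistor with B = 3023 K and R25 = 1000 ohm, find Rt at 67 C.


NTC thermistor equation: Rt = R25 * exp(B * (1/T - 1/T25)).
T in Kelvin: 340.15 K, T25 = 298.15 K
1/T - 1/T25 = 1/340.15 - 1/298.15 = -0.00041414
B * (1/T - 1/T25) = 3023 * -0.00041414 = -1.2519
Rt = 1000 * exp(-1.2519) = 286.0 ohm

286.0 ohm


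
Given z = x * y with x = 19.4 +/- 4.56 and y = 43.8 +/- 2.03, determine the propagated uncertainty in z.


For a product z = x*y, the relative uncertainty is:
uz/z = sqrt((ux/x)^2 + (uy/y)^2)
Relative uncertainties: ux/x = 4.56/19.4 = 0.235052
uy/y = 2.03/43.8 = 0.046347
z = 19.4 * 43.8 = 849.7
uz = 849.7 * sqrt(0.235052^2 + 0.046347^2) = 203.574

203.574


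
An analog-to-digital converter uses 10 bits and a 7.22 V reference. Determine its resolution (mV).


The resolution (LSB) of an ADC is Vref / 2^n.
LSB = 7.22 / 2^10
LSB = 7.22 / 1024
LSB = 0.00705078 V = 7.05078125 mV

7.05078125 mV


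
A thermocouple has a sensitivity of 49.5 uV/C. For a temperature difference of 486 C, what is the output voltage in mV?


The thermocouple output V = sensitivity * dT.
V = 49.5 uV/C * 486 C
V = 24057.0 uV
V = 24.057 mV

24.057 mV


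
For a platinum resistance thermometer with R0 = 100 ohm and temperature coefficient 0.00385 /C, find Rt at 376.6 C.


The RTD equation: Rt = R0 * (1 + alpha * T).
Rt = 100 * (1 + 0.00385 * 376.6)
Rt = 100 * (1 + 1.44991)
Rt = 100 * 2.44991
Rt = 244.991 ohm

244.991 ohm


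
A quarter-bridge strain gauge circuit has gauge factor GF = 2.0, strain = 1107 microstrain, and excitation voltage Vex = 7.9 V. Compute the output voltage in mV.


Quarter bridge output: Vout = (GF * epsilon * Vex) / 4.
Vout = (2.0 * 1107e-6 * 7.9) / 4
Vout = 0.0174906 / 4 V
Vout = 0.00437265 V = 4.3726 mV

4.3726 mV


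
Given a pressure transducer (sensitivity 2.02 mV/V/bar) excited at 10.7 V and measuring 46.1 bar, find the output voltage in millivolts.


Output = sensitivity * Vex * P.
Vout = 2.02 * 10.7 * 46.1
Vout = 21.614 * 46.1
Vout = 996.41 mV

996.41 mV


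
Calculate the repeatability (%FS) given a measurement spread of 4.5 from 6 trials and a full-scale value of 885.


Repeatability = (spread / full scale) * 100%.
R = (4.5 / 885) * 100
R = 0.508 %FS

0.508 %FS


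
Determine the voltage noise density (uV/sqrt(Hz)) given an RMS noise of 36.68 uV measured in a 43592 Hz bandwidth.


Noise spectral density = Vrms / sqrt(BW).
NSD = 36.68 / sqrt(43592)
NSD = 36.68 / 208.787
NSD = 0.1757 uV/sqrt(Hz)

0.1757 uV/sqrt(Hz)


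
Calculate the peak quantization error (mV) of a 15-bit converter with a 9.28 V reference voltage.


The maximum quantization error is +/- LSB/2.
LSB = Vref / 2^n = 9.28 / 32768 = 0.0002832 V
Max error = LSB / 2 = 0.0002832 / 2 = 0.0001416 V
Max error = 0.1416 mV

0.1416 mV


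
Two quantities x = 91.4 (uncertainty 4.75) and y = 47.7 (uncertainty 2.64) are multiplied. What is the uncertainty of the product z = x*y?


For a product z = x*y, the relative uncertainty is:
uz/z = sqrt((ux/x)^2 + (uy/y)^2)
Relative uncertainties: ux/x = 4.75/91.4 = 0.051969
uy/y = 2.64/47.7 = 0.055346
z = 91.4 * 47.7 = 4359.8
uz = 4359.8 * sqrt(0.051969^2 + 0.055346^2) = 330.998

330.998


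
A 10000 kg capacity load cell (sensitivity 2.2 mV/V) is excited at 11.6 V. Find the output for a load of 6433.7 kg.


Vout = rated_output * Vex * (load / capacity).
Vout = 2.2 * 11.6 * (6433.7 / 10000)
Vout = 2.2 * 11.6 * 0.64337
Vout = 16.419 mV

16.419 mV


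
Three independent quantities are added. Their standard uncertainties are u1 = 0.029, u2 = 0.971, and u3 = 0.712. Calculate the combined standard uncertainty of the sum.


For a sum of independent quantities, uc = sqrt(u1^2 + u2^2 + u3^2).
uc = sqrt(0.029^2 + 0.971^2 + 0.712^2)
uc = sqrt(0.000841 + 0.942841 + 0.506944)
uc = 1.2044

1.2044


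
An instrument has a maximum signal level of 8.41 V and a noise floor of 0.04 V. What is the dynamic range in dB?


Dynamic range = 20 * log10(Vmax / Vnoise).
DR = 20 * log10(8.41 / 0.04)
DR = 20 * log10(210.25)
DR = 46.45 dB

46.45 dB


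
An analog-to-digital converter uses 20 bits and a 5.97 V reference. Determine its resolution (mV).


The resolution (LSB) of an ADC is Vref / 2^n.
LSB = 5.97 / 2^20
LSB = 5.97 / 1048576
LSB = 5.69e-06 V = 0.00569344 mV

0.00569344 mV


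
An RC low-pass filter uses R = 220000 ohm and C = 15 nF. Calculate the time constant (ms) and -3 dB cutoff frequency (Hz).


Time constant: tau = R * C.
tau = 220000 * 1.50e-08 = 0.0033 s
tau = 3.3 ms
Cutoff frequency: fc = 1 / (2*pi*R*C).
fc = 1 / (2*pi*0.0033) = 48.23 Hz

tau = 3.3 ms, fc = 48.23 Hz


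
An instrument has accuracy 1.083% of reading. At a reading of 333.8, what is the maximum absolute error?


Absolute error = (accuracy% / 100) * reading.
Error = (1.083 / 100) * 333.8
Error = 0.01083 * 333.8
Error = 3.6151

3.6151


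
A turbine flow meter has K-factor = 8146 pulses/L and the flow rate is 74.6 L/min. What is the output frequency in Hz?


Frequency = K * Q / 60 (converting L/min to L/s).
f = 8146 * 74.6 / 60
f = 607691.6 / 60
f = 10128.19 Hz

10128.19 Hz


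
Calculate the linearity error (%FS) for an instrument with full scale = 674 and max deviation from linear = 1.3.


Linearity error = (max deviation / full scale) * 100%.
Linearity = (1.3 / 674) * 100
Linearity = 0.193 %FS

0.193 %FS


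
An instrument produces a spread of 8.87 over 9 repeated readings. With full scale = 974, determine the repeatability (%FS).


Repeatability = (spread / full scale) * 100%.
R = (8.87 / 974) * 100
R = 0.911 %FS

0.911 %FS


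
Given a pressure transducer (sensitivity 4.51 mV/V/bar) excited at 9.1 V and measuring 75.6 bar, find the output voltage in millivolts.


Output = sensitivity * Vex * P.
Vout = 4.51 * 9.1 * 75.6
Vout = 41.041 * 75.6
Vout = 3102.7 mV

3102.7 mV


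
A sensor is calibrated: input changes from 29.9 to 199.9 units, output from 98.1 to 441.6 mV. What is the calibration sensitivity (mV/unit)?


Sensitivity = (y2 - y1) / (x2 - x1).
S = (441.6 - 98.1) / (199.9 - 29.9)
S = 343.5 / 170.0
S = 2.0206 mV/unit

2.0206 mV/unit


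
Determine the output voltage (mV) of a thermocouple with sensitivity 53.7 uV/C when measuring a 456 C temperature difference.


The thermocouple output V = sensitivity * dT.
V = 53.7 uV/C * 456 C
V = 24487.2 uV
V = 24.487 mV

24.487 mV


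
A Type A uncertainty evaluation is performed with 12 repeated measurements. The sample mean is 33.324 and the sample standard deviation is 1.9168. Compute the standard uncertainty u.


The standard uncertainty for Type A evaluation is u = s / sqrt(n).
u = 1.9168 / sqrt(12)
u = 1.9168 / 3.4641
u = 0.5533

0.5533


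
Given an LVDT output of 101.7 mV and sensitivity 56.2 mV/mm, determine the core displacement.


Displacement = Vout / sensitivity.
d = 101.7 / 56.2
d = 1.81 mm

1.81 mm


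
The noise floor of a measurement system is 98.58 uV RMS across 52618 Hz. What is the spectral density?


Noise spectral density = Vrms / sqrt(BW).
NSD = 98.58 / sqrt(52618)
NSD = 98.58 / 229.3861
NSD = 0.4298 uV/sqrt(Hz)

0.4298 uV/sqrt(Hz)


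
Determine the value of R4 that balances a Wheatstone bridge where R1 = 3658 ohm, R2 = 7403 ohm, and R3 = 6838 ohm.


At balance: R1*R4 = R2*R3, so R4 = R2*R3/R1.
R4 = 7403 * 6838 / 3658
R4 = 50621714 / 3658
R4 = 13838.63 ohm

13838.63 ohm


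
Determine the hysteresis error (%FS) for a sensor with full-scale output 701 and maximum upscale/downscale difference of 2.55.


Hysteresis = (max difference / full scale) * 100%.
H = (2.55 / 701) * 100
H = 0.364 %FS

0.364 %FS


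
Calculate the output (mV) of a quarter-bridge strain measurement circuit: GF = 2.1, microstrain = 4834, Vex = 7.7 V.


Quarter bridge output: Vout = (GF * epsilon * Vex) / 4.
Vout = (2.1 * 4834e-6 * 7.7) / 4
Vout = 0.07816578 / 4 V
Vout = 0.01954145 V = 19.5414 mV

19.5414 mV


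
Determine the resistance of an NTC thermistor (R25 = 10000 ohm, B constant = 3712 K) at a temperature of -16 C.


NTC thermistor equation: Rt = R25 * exp(B * (1/T - 1/T25)).
T in Kelvin: 257.15 K, T25 = 298.15 K
1/T - 1/T25 = 1/257.15 - 1/298.15 = 0.00053476
B * (1/T - 1/T25) = 3712 * 0.00053476 = 1.985
Rt = 10000 * exp(1.985) = 72793.8 ohm

72793.8 ohm


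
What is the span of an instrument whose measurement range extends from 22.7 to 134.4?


Span = upper range - lower range.
Span = 134.4 - (22.7)
Span = 111.7

111.7


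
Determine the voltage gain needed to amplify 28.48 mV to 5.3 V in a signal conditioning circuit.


Gain = Vout / Vin (converting to same units).
G = 5.3 V / 28.48 mV
G = 5300.0 mV / 28.48 mV
G = 186.1

186.1


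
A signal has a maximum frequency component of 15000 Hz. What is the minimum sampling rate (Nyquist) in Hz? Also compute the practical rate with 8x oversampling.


By Nyquist theorem, fs_min = 2 * fmax.
fs_min = 2 * 15000 = 30000 Hz
Practical rate = 8 * fs_min = 8 * 30000 = 240000 Hz

fs_min = 30000 Hz, fs_practical = 240000 Hz


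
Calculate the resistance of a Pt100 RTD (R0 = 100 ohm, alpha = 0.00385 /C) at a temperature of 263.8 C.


The RTD equation: Rt = R0 * (1 + alpha * T).
Rt = 100 * (1 + 0.00385 * 263.8)
Rt = 100 * (1 + 1.01563)
Rt = 100 * 2.01563
Rt = 201.563 ohm

201.563 ohm


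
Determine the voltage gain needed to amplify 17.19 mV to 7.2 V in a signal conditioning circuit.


Gain = Vout / Vin (converting to same units).
G = 7.2 V / 17.19 mV
G = 7200.0 mV / 17.19 mV
G = 418.85

418.85


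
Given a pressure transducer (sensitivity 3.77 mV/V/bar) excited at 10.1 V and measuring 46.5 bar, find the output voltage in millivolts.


Output = sensitivity * Vex * P.
Vout = 3.77 * 10.1 * 46.5
Vout = 38.077 * 46.5
Vout = 1770.58 mV

1770.58 mV


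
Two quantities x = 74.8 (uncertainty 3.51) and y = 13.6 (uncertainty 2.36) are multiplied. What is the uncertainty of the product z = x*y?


For a product z = x*y, the relative uncertainty is:
uz/z = sqrt((ux/x)^2 + (uy/y)^2)
Relative uncertainties: ux/x = 3.51/74.8 = 0.046925
uy/y = 2.36/13.6 = 0.173529
z = 74.8 * 13.6 = 1017.3
uz = 1017.3 * sqrt(0.046925^2 + 0.173529^2) = 182.868

182.868


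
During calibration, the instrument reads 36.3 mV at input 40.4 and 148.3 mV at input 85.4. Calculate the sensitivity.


Sensitivity = (y2 - y1) / (x2 - x1).
S = (148.3 - 36.3) / (85.4 - 40.4)
S = 112.0 / 45.0
S = 2.4889 mV/unit

2.4889 mV/unit


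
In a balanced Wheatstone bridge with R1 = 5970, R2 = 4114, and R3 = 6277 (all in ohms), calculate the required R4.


At balance: R1*R4 = R2*R3, so R4 = R2*R3/R1.
R4 = 4114 * 6277 / 5970
R4 = 25823578 / 5970
R4 = 4325.56 ohm

4325.56 ohm


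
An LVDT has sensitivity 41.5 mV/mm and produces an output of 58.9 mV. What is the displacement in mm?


Displacement = Vout / sensitivity.
d = 58.9 / 41.5
d = 1.419 mm

1.419 mm


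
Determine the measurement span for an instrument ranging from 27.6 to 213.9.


Span = upper range - lower range.
Span = 213.9 - (27.6)
Span = 186.3

186.3


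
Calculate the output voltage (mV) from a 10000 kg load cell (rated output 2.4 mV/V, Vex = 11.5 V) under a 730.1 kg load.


Vout = rated_output * Vex * (load / capacity).
Vout = 2.4 * 11.5 * (730.1 / 10000)
Vout = 2.4 * 11.5 * 0.07301
Vout = 2.015 mV

2.015 mV


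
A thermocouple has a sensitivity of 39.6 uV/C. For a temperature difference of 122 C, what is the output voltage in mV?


The thermocouple output V = sensitivity * dT.
V = 39.6 uV/C * 122 C
V = 4831.2 uV
V = 4.831 mV

4.831 mV


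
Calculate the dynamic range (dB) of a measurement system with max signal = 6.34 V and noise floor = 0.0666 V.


Dynamic range = 20 * log10(Vmax / Vnoise).
DR = 20 * log10(6.34 / 0.0666)
DR = 20 * log10(95.2)
DR = 39.57 dB

39.57 dB


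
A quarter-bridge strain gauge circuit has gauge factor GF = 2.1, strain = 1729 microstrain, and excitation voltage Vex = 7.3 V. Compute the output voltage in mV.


Quarter bridge output: Vout = (GF * epsilon * Vex) / 4.
Vout = (2.1 * 1729e-6 * 7.3) / 4
Vout = 0.02650557 / 4 V
Vout = 0.00662639 V = 6.6264 mV

6.6264 mV


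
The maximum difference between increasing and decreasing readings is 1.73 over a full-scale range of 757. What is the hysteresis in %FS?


Hysteresis = (max difference / full scale) * 100%.
H = (1.73 / 757) * 100
H = 0.229 %FS

0.229 %FS


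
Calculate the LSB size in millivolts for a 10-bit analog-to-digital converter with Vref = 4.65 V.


The resolution (LSB) of an ADC is Vref / 2^n.
LSB = 4.65 / 2^10
LSB = 4.65 / 1024
LSB = 0.00454102 V = 4.54101562 mV

4.54101562 mV


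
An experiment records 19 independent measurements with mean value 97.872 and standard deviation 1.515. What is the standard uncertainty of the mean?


The standard uncertainty for Type A evaluation is u = s / sqrt(n).
u = 1.515 / sqrt(19)
u = 1.515 / 4.3589
u = 0.3476

0.3476


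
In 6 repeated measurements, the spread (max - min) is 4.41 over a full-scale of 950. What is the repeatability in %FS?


Repeatability = (spread / full scale) * 100%.
R = (4.41 / 950) * 100
R = 0.464 %FS

0.464 %FS


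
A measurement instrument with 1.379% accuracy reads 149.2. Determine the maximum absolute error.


Absolute error = (accuracy% / 100) * reading.
Error = (1.379 / 100) * 149.2
Error = 0.01379 * 149.2
Error = 2.0575

2.0575


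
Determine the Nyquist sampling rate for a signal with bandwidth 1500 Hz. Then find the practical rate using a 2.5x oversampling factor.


By Nyquist theorem, fs_min = 2 * fmax.
fs_min = 2 * 1500 = 3000 Hz
Practical rate = 2.5 * fs_min = 2.5 * 3000 = 7500 Hz

fs_min = 3000 Hz, fs_practical = 7500 Hz


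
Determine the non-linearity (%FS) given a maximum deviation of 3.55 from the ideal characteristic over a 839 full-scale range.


Linearity error = (max deviation / full scale) * 100%.
Linearity = (3.55 / 839) * 100
Linearity = 0.423 %FS

0.423 %FS


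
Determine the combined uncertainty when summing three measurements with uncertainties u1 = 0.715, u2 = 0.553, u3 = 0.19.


For a sum of independent quantities, uc = sqrt(u1^2 + u2^2 + u3^2).
uc = sqrt(0.715^2 + 0.553^2 + 0.19^2)
uc = sqrt(0.511225 + 0.305809 + 0.0361)
uc = 0.9237

0.9237


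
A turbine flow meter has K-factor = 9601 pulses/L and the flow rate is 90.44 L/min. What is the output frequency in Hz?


Frequency = K * Q / 60 (converting L/min to L/s).
f = 9601 * 90.44 / 60
f = 868314.44 / 60
f = 14471.91 Hz

14471.91 Hz


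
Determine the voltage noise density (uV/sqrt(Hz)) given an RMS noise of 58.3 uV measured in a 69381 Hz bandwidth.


Noise spectral density = Vrms / sqrt(BW).
NSD = 58.3 / sqrt(69381)
NSD = 58.3 / 263.4027
NSD = 0.2213 uV/sqrt(Hz)

0.2213 uV/sqrt(Hz)


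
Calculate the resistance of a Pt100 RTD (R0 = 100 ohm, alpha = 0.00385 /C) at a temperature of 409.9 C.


The RTD equation: Rt = R0 * (1 + alpha * T).
Rt = 100 * (1 + 0.00385 * 409.9)
Rt = 100 * (1 + 1.578115)
Rt = 100 * 2.578115
Rt = 257.811 ohm

257.811 ohm


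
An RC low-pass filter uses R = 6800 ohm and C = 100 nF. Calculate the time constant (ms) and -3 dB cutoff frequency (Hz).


Time constant: tau = R * C.
tau = 6800 * 1.00e-07 = 0.00068 s
tau = 0.68 ms
Cutoff frequency: fc = 1 / (2*pi*R*C).
fc = 1 / (2*pi*0.00068) = 234.05 Hz

tau = 0.68 ms, fc = 234.05 Hz


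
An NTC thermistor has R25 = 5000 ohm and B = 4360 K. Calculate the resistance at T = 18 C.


NTC thermistor equation: Rt = R25 * exp(B * (1/T - 1/T25)).
T in Kelvin: 291.15 K, T25 = 298.15 K
1/T - 1/T25 = 1/291.15 - 1/298.15 = 8.064e-05
B * (1/T - 1/T25) = 4360 * 8.064e-05 = 0.3516
Rt = 5000 * exp(0.3516) = 7106.6 ohm

7106.6 ohm


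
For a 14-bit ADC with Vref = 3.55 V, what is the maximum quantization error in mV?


The maximum quantization error is +/- LSB/2.
LSB = Vref / 2^n = 3.55 / 16384 = 0.00021667 V
Max error = LSB / 2 = 0.00021667 / 2 = 0.00010834 V
Max error = 0.1083 mV

0.1083 mV


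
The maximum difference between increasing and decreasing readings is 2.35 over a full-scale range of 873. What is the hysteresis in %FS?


Hysteresis = (max difference / full scale) * 100%.
H = (2.35 / 873) * 100
H = 0.269 %FS

0.269 %FS


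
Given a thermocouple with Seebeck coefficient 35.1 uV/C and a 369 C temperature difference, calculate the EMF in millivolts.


The thermocouple output V = sensitivity * dT.
V = 35.1 uV/C * 369 C
V = 12951.9 uV
V = 12.952 mV

12.952 mV


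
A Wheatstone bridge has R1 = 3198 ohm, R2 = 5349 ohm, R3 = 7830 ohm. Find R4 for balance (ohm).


At balance: R1*R4 = R2*R3, so R4 = R2*R3/R1.
R4 = 5349 * 7830 / 3198
R4 = 41882670 / 3198
R4 = 13096.52 ohm

13096.52 ohm


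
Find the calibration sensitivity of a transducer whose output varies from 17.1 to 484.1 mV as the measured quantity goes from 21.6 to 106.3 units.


Sensitivity = (y2 - y1) / (x2 - x1).
S = (484.1 - 17.1) / (106.3 - 21.6)
S = 467.0 / 84.7
S = 5.5136 mV/unit

5.5136 mV/unit


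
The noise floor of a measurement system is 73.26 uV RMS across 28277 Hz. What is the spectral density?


Noise spectral density = Vrms / sqrt(BW).
NSD = 73.26 / sqrt(28277)
NSD = 73.26 / 168.1577
NSD = 0.4357 uV/sqrt(Hz)

0.4357 uV/sqrt(Hz)


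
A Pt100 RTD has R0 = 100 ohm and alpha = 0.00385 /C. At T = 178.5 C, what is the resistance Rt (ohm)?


The RTD equation: Rt = R0 * (1 + alpha * T).
Rt = 100 * (1 + 0.00385 * 178.5)
Rt = 100 * (1 + 0.687225)
Rt = 100 * 1.687225
Rt = 168.722 ohm

168.722 ohm


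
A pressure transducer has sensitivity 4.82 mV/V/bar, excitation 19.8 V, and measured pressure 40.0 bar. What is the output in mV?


Output = sensitivity * Vex * P.
Vout = 4.82 * 19.8 * 40.0
Vout = 95.436 * 40.0
Vout = 3817.44 mV

3817.44 mV


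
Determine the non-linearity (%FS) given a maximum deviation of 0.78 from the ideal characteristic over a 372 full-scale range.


Linearity error = (max deviation / full scale) * 100%.
Linearity = (0.78 / 372) * 100
Linearity = 0.21 %FS

0.21 %FS


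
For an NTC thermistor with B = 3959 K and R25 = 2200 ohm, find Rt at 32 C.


NTC thermistor equation: Rt = R25 * exp(B * (1/T - 1/T25)).
T in Kelvin: 305.15 K, T25 = 298.15 K
1/T - 1/T25 = 1/305.15 - 1/298.15 = -7.694e-05
B * (1/T - 1/T25) = 3959 * -7.694e-05 = -0.3046
Rt = 2200 * exp(-0.3046) = 1622.3 ohm

1622.3 ohm


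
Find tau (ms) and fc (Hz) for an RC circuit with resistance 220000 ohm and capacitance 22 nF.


Time constant: tau = R * C.
tau = 220000 * 2.20e-08 = 0.00484 s
tau = 4.84 ms
Cutoff frequency: fc = 1 / (2*pi*R*C).
fc = 1 / (2*pi*0.00484) = 32.88 Hz

tau = 4.84 ms, fc = 32.88 Hz


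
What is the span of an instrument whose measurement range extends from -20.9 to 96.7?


Span = upper range - lower range.
Span = 96.7 - (-20.9)
Span = 117.6

117.6


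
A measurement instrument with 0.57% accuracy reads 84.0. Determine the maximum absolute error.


Absolute error = (accuracy% / 100) * reading.
Error = (0.57 / 100) * 84.0
Error = 0.0057 * 84.0
Error = 0.4788

0.4788


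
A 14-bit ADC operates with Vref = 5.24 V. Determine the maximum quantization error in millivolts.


The maximum quantization error is +/- LSB/2.
LSB = Vref / 2^n = 5.24 / 16384 = 0.00031982 V
Max error = LSB / 2 = 0.00031982 / 2 = 0.00015991 V
Max error = 0.1599 mV

0.1599 mV


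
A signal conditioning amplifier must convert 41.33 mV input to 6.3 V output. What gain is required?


Gain = Vout / Vin (converting to same units).
G = 6.3 V / 41.33 mV
G = 6300.0 mV / 41.33 mV
G = 152.43

152.43


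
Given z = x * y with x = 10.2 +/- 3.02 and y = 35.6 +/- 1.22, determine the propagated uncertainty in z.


For a product z = x*y, the relative uncertainty is:
uz/z = sqrt((ux/x)^2 + (uy/y)^2)
Relative uncertainties: ux/x = 3.02/10.2 = 0.296078
uy/y = 1.22/35.6 = 0.03427
z = 10.2 * 35.6 = 363.1
uz = 363.1 * sqrt(0.296078^2 + 0.03427^2) = 108.23

108.23


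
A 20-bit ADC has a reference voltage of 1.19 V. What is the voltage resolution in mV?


The resolution (LSB) of an ADC is Vref / 2^n.
LSB = 1.19 / 2^20
LSB = 1.19 / 1048576
LSB = 1.13e-06 V = 0.00113487 mV

0.00113487 mV


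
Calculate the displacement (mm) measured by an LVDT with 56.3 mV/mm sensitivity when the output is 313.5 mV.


Displacement = Vout / sensitivity.
d = 313.5 / 56.3
d = 5.568 mm

5.568 mm


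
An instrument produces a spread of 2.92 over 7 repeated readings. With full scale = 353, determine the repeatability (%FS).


Repeatability = (spread / full scale) * 100%.
R = (2.92 / 353) * 100
R = 0.827 %FS

0.827 %FS


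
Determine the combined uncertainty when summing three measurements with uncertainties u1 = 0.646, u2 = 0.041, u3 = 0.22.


For a sum of independent quantities, uc = sqrt(u1^2 + u2^2 + u3^2).
uc = sqrt(0.646^2 + 0.041^2 + 0.22^2)
uc = sqrt(0.417316 + 0.001681 + 0.0484)
uc = 0.6837

0.6837


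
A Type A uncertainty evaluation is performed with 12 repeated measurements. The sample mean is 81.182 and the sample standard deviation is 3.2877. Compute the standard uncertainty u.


The standard uncertainty for Type A evaluation is u = s / sqrt(n).
u = 3.2877 / sqrt(12)
u = 3.2877 / 3.4641
u = 0.9491

0.9491


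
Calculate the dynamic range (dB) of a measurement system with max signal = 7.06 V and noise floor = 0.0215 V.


Dynamic range = 20 * log10(Vmax / Vnoise).
DR = 20 * log10(7.06 / 0.0215)
DR = 20 * log10(328.37)
DR = 50.33 dB

50.33 dB


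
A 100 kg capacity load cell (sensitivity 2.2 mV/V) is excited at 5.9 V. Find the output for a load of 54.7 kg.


Vout = rated_output * Vex * (load / capacity).
Vout = 2.2 * 5.9 * (54.7 / 100)
Vout = 2.2 * 5.9 * 0.547
Vout = 7.1 mV

7.1 mV


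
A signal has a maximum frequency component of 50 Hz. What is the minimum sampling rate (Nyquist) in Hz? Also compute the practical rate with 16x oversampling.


By Nyquist theorem, fs_min = 2 * fmax.
fs_min = 2 * 50 = 100 Hz
Practical rate = 16 * fs_min = 16 * 100 = 1600 Hz

fs_min = 100 Hz, fs_practical = 1600 Hz


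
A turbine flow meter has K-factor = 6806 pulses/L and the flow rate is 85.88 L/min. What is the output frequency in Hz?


Frequency = K * Q / 60 (converting L/min to L/s).
f = 6806 * 85.88 / 60
f = 584499.28 / 60
f = 9741.65 Hz

9741.65 Hz


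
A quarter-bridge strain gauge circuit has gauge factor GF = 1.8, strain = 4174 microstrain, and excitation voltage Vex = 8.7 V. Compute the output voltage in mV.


Quarter bridge output: Vout = (GF * epsilon * Vex) / 4.
Vout = (1.8 * 4174e-6 * 8.7) / 4
Vout = 0.06536484 / 4 V
Vout = 0.01634121 V = 16.3412 mV

16.3412 mV


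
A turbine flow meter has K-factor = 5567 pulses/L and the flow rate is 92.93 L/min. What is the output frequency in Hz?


Frequency = K * Q / 60 (converting L/min to L/s).
f = 5567 * 92.93 / 60
f = 517341.31 / 60
f = 8622.36 Hz

8622.36 Hz


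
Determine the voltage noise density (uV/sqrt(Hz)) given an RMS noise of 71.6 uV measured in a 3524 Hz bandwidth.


Noise spectral density = Vrms / sqrt(BW).
NSD = 71.6 / sqrt(3524)
NSD = 71.6 / 59.3633
NSD = 1.2061 uV/sqrt(Hz)

1.2061 uV/sqrt(Hz)


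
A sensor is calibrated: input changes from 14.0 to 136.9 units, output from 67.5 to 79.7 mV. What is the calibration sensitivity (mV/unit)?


Sensitivity = (y2 - y1) / (x2 - x1).
S = (79.7 - 67.5) / (136.9 - 14.0)
S = 12.2 / 122.9
S = 0.0993 mV/unit

0.0993 mV/unit


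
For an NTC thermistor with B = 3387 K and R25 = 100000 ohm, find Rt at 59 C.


NTC thermistor equation: Rt = R25 * exp(B * (1/T - 1/T25)).
T in Kelvin: 332.15 K, T25 = 298.15 K
1/T - 1/T25 = 1/332.15 - 1/298.15 = -0.00034333
B * (1/T - 1/T25) = 3387 * -0.00034333 = -1.1629
Rt = 100000 * exp(-1.1629) = 31259.3 ohm

31259.3 ohm


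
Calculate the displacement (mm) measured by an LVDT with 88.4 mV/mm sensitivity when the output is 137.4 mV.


Displacement = Vout / sensitivity.
d = 137.4 / 88.4
d = 1.554 mm

1.554 mm


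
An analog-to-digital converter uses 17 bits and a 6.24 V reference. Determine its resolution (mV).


The resolution (LSB) of an ADC is Vref / 2^n.
LSB = 6.24 / 2^17
LSB = 6.24 / 131072
LSB = 4.761e-05 V = 0.04760742 mV

0.04760742 mV


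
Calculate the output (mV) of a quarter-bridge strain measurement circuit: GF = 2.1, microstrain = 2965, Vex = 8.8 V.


Quarter bridge output: Vout = (GF * epsilon * Vex) / 4.
Vout = (2.1 * 2965e-6 * 8.8) / 4
Vout = 0.0547932 / 4 V
Vout = 0.0136983 V = 13.6983 mV

13.6983 mV


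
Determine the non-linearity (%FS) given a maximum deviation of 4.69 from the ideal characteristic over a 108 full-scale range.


Linearity error = (max deviation / full scale) * 100%.
Linearity = (4.69 / 108) * 100
Linearity = 4.343 %FS

4.343 %FS


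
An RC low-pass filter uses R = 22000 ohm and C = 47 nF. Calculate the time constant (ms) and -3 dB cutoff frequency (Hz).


Time constant: tau = R * C.
tau = 22000 * 4.70e-08 = 0.001034 s
tau = 1.034 ms
Cutoff frequency: fc = 1 / (2*pi*R*C).
fc = 1 / (2*pi*0.001034) = 153.92 Hz

tau = 1.034 ms, fc = 153.92 Hz


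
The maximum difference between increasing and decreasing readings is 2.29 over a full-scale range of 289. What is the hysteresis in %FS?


Hysteresis = (max difference / full scale) * 100%.
H = (2.29 / 289) * 100
H = 0.792 %FS

0.792 %FS


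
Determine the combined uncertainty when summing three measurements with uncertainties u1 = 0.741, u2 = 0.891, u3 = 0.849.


For a sum of independent quantities, uc = sqrt(u1^2 + u2^2 + u3^2).
uc = sqrt(0.741^2 + 0.891^2 + 0.849^2)
uc = sqrt(0.549081 + 0.793881 + 0.720801)
uc = 1.4366

1.4366


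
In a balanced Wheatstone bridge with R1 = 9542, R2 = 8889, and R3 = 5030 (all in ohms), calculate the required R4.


At balance: R1*R4 = R2*R3, so R4 = R2*R3/R1.
R4 = 8889 * 5030 / 9542
R4 = 44711670 / 9542
R4 = 4685.78 ohm

4685.78 ohm


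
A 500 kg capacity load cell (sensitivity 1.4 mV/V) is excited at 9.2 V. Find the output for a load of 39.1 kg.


Vout = rated_output * Vex * (load / capacity).
Vout = 1.4 * 9.2 * (39.1 / 500)
Vout = 1.4 * 9.2 * 0.0782
Vout = 1.007 mV

1.007 mV


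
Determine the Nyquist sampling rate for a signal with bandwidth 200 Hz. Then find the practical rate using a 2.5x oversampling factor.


By Nyquist theorem, fs_min = 2 * fmax.
fs_min = 2 * 200 = 400 Hz
Practical rate = 2.5 * fs_min = 2.5 * 400 = 1000 Hz

fs_min = 400 Hz, fs_practical = 1000 Hz


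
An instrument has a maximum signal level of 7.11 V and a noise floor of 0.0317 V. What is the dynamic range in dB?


Dynamic range = 20 * log10(Vmax / Vnoise).
DR = 20 * log10(7.11 / 0.0317)
DR = 20 * log10(224.29)
DR = 47.02 dB

47.02 dB


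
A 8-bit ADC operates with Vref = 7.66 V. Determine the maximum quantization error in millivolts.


The maximum quantization error is +/- LSB/2.
LSB = Vref / 2^n = 7.66 / 256 = 0.02992188 V
Max error = LSB / 2 = 0.02992188 / 2 = 0.01496094 V
Max error = 14.9609 mV

14.9609 mV


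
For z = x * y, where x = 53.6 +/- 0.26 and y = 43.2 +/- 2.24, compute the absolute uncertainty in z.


For a product z = x*y, the relative uncertainty is:
uz/z = sqrt((ux/x)^2 + (uy/y)^2)
Relative uncertainties: ux/x = 0.26/53.6 = 0.004851
uy/y = 2.24/43.2 = 0.051852
z = 53.6 * 43.2 = 2315.5
uz = 2315.5 * sqrt(0.004851^2 + 0.051852^2) = 120.588

120.588


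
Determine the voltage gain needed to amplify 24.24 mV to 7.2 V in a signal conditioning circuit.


Gain = Vout / Vin (converting to same units).
G = 7.2 V / 24.24 mV
G = 7200.0 mV / 24.24 mV
G = 297.03

297.03


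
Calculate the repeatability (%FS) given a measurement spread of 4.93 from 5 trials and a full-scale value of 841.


Repeatability = (spread / full scale) * 100%.
R = (4.93 / 841) * 100
R = 0.586 %FS

0.586 %FS


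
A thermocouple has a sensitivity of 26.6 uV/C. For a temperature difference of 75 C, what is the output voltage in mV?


The thermocouple output V = sensitivity * dT.
V = 26.6 uV/C * 75 C
V = 1995.0 uV
V = 1.995 mV

1.995 mV


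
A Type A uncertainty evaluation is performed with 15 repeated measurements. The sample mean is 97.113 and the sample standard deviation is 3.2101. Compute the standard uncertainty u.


The standard uncertainty for Type A evaluation is u = s / sqrt(n).
u = 3.2101 / sqrt(15)
u = 3.2101 / 3.873
u = 0.8288

0.8288


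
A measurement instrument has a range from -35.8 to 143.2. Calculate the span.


Span = upper range - lower range.
Span = 143.2 - (-35.8)
Span = 179.0

179.0


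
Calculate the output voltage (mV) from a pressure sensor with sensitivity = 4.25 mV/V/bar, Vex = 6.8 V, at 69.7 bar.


Output = sensitivity * Vex * P.
Vout = 4.25 * 6.8 * 69.7
Vout = 28.9 * 69.7
Vout = 2014.33 mV

2014.33 mV


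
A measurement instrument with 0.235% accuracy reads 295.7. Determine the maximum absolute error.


Absolute error = (accuracy% / 100) * reading.
Error = (0.235 / 100) * 295.7
Error = 0.00235 * 295.7
Error = 0.6949

0.6949


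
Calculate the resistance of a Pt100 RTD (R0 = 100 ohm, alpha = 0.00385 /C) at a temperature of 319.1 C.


The RTD equation: Rt = R0 * (1 + alpha * T).
Rt = 100 * (1 + 0.00385 * 319.1)
Rt = 100 * (1 + 1.228535)
Rt = 100 * 2.228535
Rt = 222.853 ohm

222.853 ohm


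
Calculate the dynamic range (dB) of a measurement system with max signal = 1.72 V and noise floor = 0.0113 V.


Dynamic range = 20 * log10(Vmax / Vnoise).
DR = 20 * log10(1.72 / 0.0113)
DR = 20 * log10(152.21)
DR = 43.65 dB

43.65 dB


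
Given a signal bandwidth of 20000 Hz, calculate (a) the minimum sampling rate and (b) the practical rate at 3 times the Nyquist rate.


By Nyquist theorem, fs_min = 2 * fmax.
fs_min = 2 * 20000 = 40000 Hz
Practical rate = 3 * fs_min = 3 * 40000 = 120000 Hz

fs_min = 40000 Hz, fs_practical = 120000 Hz


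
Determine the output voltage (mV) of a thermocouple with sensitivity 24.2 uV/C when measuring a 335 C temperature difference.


The thermocouple output V = sensitivity * dT.
V = 24.2 uV/C * 335 C
V = 8107.0 uV
V = 8.107 mV

8.107 mV


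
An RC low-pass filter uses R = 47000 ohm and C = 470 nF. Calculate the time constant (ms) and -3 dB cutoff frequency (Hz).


Time constant: tau = R * C.
tau = 47000 * 4.70e-07 = 0.02209 s
tau = 22.09 ms
Cutoff frequency: fc = 1 / (2*pi*R*C).
fc = 1 / (2*pi*0.02209) = 7.2 Hz

tau = 22.09 ms, fc = 7.2 Hz


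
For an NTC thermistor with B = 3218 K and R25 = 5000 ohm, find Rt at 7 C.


NTC thermistor equation: Rt = R25 * exp(B * (1/T - 1/T25)).
T in Kelvin: 280.15 K, T25 = 298.15 K
1/T - 1/T25 = 1/280.15 - 1/298.15 = 0.0002155
B * (1/T - 1/T25) = 3218 * 0.0002155 = 0.6935
Rt = 5000 * exp(0.6935) = 10003.3 ohm

10003.3 ohm


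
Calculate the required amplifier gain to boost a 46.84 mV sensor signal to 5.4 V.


Gain = Vout / Vin (converting to same units).
G = 5.4 V / 46.84 mV
G = 5400.0 mV / 46.84 mV
G = 115.29

115.29
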